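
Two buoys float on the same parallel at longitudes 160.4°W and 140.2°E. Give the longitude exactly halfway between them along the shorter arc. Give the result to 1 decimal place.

169.9°E

Signed shortest Δλ from -160.4° to +140.2° is -59.4°.
Midpoint longitude = -160.4° + (-59.4°)/2 = -160.4° − 29.7° = -190.1°.
Normalise into (−180°, 180°]: +169.9°.
(The naïve average (-160.4 + +140.2)/2 = -10.1° is on the wrong side of the globe.)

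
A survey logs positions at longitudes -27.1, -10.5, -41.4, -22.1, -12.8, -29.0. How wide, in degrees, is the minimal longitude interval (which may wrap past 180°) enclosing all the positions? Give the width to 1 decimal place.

30.9°

Sort the longitudes: -41.4°, -29.0°, -27.1°, -22.1°, -12.8°, -10.5°.
Eastward gaps between consecutive values (wrapping around): 12.4°, 1.9°, 5.0°, 9.3°, 2.3°, 329.1°.
Largest gap = 329.1° ⇒ minimal covering band is its complement: 360° − 329.1° = 30.9°.
Band runs from -41.4° eastward to -10.5°.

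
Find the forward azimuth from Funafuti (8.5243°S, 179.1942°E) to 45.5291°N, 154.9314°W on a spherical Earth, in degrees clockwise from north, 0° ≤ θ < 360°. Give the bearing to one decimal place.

20.9°

Δλ = -154.9314 − 179.1942 = -334.1256°; wrapped into (−180°, 180°]: 25.8744°.
θ = atan2( sin Δλ · cos φ₂ , cos φ₁ · sin φ₂ − sin φ₁ · cos φ₂ · cos Δλ )
  = atan2(0.30572, 0.79915) = 20.934° → normalised to [0°, 360°): 20.934°.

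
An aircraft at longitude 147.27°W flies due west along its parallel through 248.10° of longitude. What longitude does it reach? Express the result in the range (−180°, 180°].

Start at -147.27°; shift −248.10° → -395.37°.
-395.37° lies outside (−180°, 180°]; add 360° → -35.37°.

35.37°W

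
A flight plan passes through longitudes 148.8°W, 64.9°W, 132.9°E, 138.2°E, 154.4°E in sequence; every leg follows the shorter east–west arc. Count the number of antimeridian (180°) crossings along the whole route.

1

Leg 1: -148.8° → -64.9°, shortest Δλ = 83.9° (east) — does not cross 180°.
Leg 2: -64.9° → +132.9°, shortest Δλ = -162.2° (west) — crosses 180°.
Leg 3: +132.9° → +138.2°, shortest Δλ = 5.3° (east) — does not cross 180°.
Leg 4: +138.2° → +154.4°, shortest Δλ = 16.2° (east) — does not cross 180°.
Total crossings: 1.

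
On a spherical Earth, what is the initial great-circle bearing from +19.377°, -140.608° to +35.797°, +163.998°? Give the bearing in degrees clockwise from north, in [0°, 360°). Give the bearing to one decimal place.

Δλ = 163.998 − -140.608 = 304.606°; wrapped into (−180°, 180°]: -55.394°.
θ = atan2( sin Δλ · cos φ₂ , cos φ₁ · sin φ₂ − sin φ₁ · cos φ₂ · cos Δλ )
  = atan2(-0.66759, 0.39895) = -59.138° → normalised to [0°, 360°): 300.862°.

300.9°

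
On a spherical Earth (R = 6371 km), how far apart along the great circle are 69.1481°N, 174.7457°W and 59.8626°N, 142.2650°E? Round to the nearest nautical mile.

1209 nmi

Δλ = 142.2650 − -174.7457 = 317.0107°; wrapped into (−180°, 180°]: -42.9893°.
Δφ = 59.8626 − 69.1481 = -9.2855°.
a = sin²(Δφ/2) + cos φ₁ · cos φ₂ · sin²(Δλ/2) = 0.030546.
c = 2·atan2(√a, √(1−a)) = 0.35135 rad → d = 6371·c ≈ 2238.47 km ≈ 1208.68 nmi.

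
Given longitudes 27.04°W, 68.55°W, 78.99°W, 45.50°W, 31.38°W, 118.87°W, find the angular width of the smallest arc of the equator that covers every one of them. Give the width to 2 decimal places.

Sort the longitudes: -118.87°, -78.99°, -68.55°, -45.50°, -31.38°, -27.04°.
Eastward gaps between consecutive values (wrapping around): 39.88°, 10.44°, 23.05°, 14.12°, 4.34°, 268.17°.
Largest gap = 268.17° ⇒ minimal covering band is its complement: 360° − 268.17° = 91.83°.
Band runs from -118.87° eastward to -27.04°.

91.83°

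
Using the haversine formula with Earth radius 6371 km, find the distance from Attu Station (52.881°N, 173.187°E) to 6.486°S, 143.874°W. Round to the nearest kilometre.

Δλ = -143.874 − 173.187 = -317.061°; wrapped into (−180°, 180°]: 42.939°.
Δφ = -6.486 − 52.881 = -59.367°.
a = sin²(Δφ/2) + cos φ₁ · cos φ₂ · sin²(Δλ/2) = 0.325555.
c = 2·atan2(√a, √(1−a)) = 1.21441 rad → d = 6371·c ≈ 7737.01 km.

7737 km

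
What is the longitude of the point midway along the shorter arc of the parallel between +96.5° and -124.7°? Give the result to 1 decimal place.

+165.9°

Signed shortest Δλ from +96.5° to -124.7° is +138.8°.
Midpoint longitude = +96.5° + (+138.8°)/2 = +96.5° + 69.4° = +165.9°.
(The naïve average (+96.5 + -124.7)/2 = -14.1° is on the wrong side of the globe.)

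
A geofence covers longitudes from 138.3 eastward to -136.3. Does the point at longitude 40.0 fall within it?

No

Band width going east from +138.3° to -136.3°: ((-136.3 − 138.3) mod 360) = 85.4°.
Offset of +40.0° east of the west edge: ((40.0 − 138.3) mod 360) = 261.7°.
261.7° > 85.4° ⇒ outside.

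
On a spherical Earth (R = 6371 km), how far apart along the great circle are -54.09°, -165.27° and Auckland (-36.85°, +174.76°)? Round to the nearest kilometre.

2452 km

Δλ = 174.76 − -165.27 = 340.03°; wrapped into (−180°, 180°]: -19.97°.
Δφ = -36.85 − -54.09 = 17.24°.
a = sin²(Δφ/2) + cos φ₁ · cos φ₂ · sin²(Δλ/2) = 0.036574.
c = 2·atan2(√a, √(1−a)) = 0.38486 rad → d = 6371·c ≈ 2451.94 km.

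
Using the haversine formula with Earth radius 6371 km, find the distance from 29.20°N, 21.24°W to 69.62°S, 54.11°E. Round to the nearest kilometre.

Δλ = 54.11 − -21.24 = 75.35°.
Δφ = -69.62 − 29.20 = -98.82°.
a = sin²(Δφ/2) + cos φ₁ · cos φ₂ · sin²(Δλ/2) = 0.690219.
c = 2·atan2(√a, √(1−a)) = 1.96107 rad → d = 6371·c ≈ 12493.95 km.

12494 km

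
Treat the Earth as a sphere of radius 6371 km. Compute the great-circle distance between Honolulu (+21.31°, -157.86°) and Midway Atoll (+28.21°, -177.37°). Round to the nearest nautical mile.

1140 nmi

Δλ = -177.37 − -157.86 = -19.51°.
Δφ = 28.21 − 21.31 = 6.90°.
a = sin²(Δφ/2) + cos φ₁ · cos φ₂ · sin²(Δλ/2) = 0.027190.
c = 2·atan2(√a, √(1−a)) = 0.33130 rad → d = 6371·c ≈ 2110.72 km ≈ 1139.70 nmi.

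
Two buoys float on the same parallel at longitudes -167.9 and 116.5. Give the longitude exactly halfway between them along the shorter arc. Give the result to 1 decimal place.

Signed shortest Δλ from -167.9° to +116.5° is -75.6°.
Midpoint longitude = -167.9° + (-75.6°)/2 = -167.9° − 37.8° = -205.7°.
Normalise into (−180°, 180°]: +154.3°.
(The naïve average (-167.9 + +116.5)/2 = -25.7° is on the wrong side of the globe.)

+154.3°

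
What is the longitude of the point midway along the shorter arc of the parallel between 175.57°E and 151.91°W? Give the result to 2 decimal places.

Signed shortest Δλ from +175.57° to -151.91° is +32.52°.
Midpoint longitude = +175.57° + (+32.52°)/2 = +175.57° + 16.26° = +191.83°.
Normalise into (−180°, 180°]: -168.17°.
(The naïve average (+175.57 + -151.91)/2 = 11.83° is on the wrong side of the globe.)

168.17°W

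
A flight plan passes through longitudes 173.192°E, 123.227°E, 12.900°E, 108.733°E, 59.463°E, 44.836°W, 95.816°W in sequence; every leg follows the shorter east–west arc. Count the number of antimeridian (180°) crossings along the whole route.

0

Leg 1: +173.192° → +123.227°, shortest Δλ = -49.965° (west) — does not cross 180°.
Leg 2: +123.227° → +12.900°, shortest Δλ = -110.327° (west) — does not cross 180°.
Leg 3: +12.900° → +108.733°, shortest Δλ = 95.833° (east) — does not cross 180°.
Leg 4: +108.733° → +59.463°, shortest Δλ = -49.27° (west) — does not cross 180°.
Leg 5: +59.463° → -44.836°, shortest Δλ = -104.299° (west) — does not cross 180°.
Leg 6: -44.836° → -95.816°, shortest Δλ = -50.98° (west) — does not cross 180°.
Total crossings: 0.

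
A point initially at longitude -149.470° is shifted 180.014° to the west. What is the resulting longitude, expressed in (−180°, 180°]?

Start at -149.470°; shift −180.014° → -329.484°.
-329.484° lies outside (−180°, 180°]; add 360° → +30.516°.

+30.516°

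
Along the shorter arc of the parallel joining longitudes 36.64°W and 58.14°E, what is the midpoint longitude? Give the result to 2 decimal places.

10.75°E

Signed shortest Δλ from -36.64° to +58.14° is +94.78°.
Midpoint longitude = -36.64° + (+94.78°)/2 = -36.64° + 47.39° = +10.75°.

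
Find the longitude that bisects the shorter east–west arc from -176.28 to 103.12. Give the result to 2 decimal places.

+143.42°

Signed shortest Δλ from -176.28° to +103.12° is -80.60°.
Midpoint longitude = -176.28° + (-80.60°)/2 = -176.28° − 40.30° = -216.58°.
Normalise into (−180°, 180°]: +143.42°.
(The naïve average (-176.28 + +103.12)/2 = -36.58° is on the wrong side of the globe.)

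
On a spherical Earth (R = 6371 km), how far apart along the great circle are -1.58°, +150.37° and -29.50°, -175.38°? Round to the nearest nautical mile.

2575 nmi

Δλ = -175.38 − 150.37 = -325.75°; wrapped into (−180°, 180°]: 34.25°.
Δφ = -29.50 − -1.58 = -27.92°.
a = sin²(Δφ/2) + cos φ₁ · cos φ₂ · sin²(Δλ/2) = 0.133634.
c = 2·atan2(√a, √(1−a)) = 0.74847 rad → d = 6371·c ≈ 4768.50 km ≈ 2574.78 nmi.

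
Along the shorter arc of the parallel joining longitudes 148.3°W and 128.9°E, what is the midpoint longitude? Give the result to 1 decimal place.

Signed shortest Δλ from -148.3° to +128.9° is -82.8°.
Midpoint longitude = -148.3° + (-82.8°)/2 = -148.3° − 41.4° = -189.7°.
Normalise into (−180°, 180°]: +170.3°.
(The naïve average (-148.3 + +128.9)/2 = -9.7° is on the wrong side of the globe.)

170.3°E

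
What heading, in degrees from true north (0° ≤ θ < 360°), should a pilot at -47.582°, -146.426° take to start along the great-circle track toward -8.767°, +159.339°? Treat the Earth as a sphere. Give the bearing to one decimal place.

292.0°

Δλ = 159.339 − -146.426 = 305.765°; wrapped into (−180°, 180°]: -54.235°.
θ = atan2( sin Δλ · cos φ₂ , cos φ₁ · sin φ₂ − sin φ₁ · cos φ₂ · cos Δλ )
  = atan2(-0.80194, 0.32362) = -68.023° → normalised to [0°, 360°): 291.977°.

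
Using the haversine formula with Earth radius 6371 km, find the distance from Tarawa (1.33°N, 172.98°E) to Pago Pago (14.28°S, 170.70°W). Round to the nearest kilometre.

Δλ = -170.70 − 172.98 = -343.68°; wrapped into (−180°, 180°]: 16.32°.
Δφ = -14.28 − 1.33 = -15.61°.
a = sin²(Δφ/2) + cos φ₁ · cos φ₂ · sin²(Δλ/2) = 0.037961.
c = 2·atan2(√a, √(1−a)) = 0.39218 rad → d = 6371·c ≈ 2498.57 km.

2499 km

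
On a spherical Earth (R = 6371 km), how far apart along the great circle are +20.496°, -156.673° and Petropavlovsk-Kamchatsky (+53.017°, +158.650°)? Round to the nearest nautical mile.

Δλ = 158.650 − -156.673 = 315.323°; wrapped into (−180°, 180°]: -44.677°.
Δφ = 53.017 − 20.496 = 32.521°.
a = sin²(Δφ/2) + cos φ₁ · cos φ₂ · sin²(Δλ/2) = 0.159805.
c = 2·atan2(√a, √(1−a)) = 0.82250 rad → d = 6371·c ≈ 5240.16 km ≈ 2829.46 nmi.

2829 nmi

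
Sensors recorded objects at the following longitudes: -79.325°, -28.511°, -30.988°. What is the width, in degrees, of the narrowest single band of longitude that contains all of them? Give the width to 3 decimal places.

50.814°

Sort the longitudes: -79.325°, -30.988°, -28.511°.
Eastward gaps between consecutive values (wrapping around): 48.337°, 2.477°, 309.186°.
Largest gap = 309.186° ⇒ minimal covering band is its complement: 360° − 309.186° = 50.814°.
Band runs from -79.325° eastward to -28.511°.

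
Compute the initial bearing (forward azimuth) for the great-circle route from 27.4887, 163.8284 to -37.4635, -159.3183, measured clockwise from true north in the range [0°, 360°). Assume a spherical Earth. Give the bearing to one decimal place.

150.2°

Δλ = -159.3183 − 163.8284 = -323.1467°; wrapped into (−180°, 180°]: 36.8533°.
θ = atan2( sin Δλ · cos φ₂ , cos φ₁ · sin φ₂ − sin φ₁ · cos φ₂ · cos Δλ )
  = atan2(0.47606, -0.83274) = 150.244° → normalised to [0°, 360°): 150.244°.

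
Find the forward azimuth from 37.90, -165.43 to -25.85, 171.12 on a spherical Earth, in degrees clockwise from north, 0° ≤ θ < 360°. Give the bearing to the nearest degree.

203°

Δλ = 171.12 − -165.43 = 336.55°; wrapped into (−180°, 180°]: -23.45°.
θ = atan2( sin Δλ · cos φ₂ , cos φ₁ · sin φ₂ − sin φ₁ · cos φ₂ · cos Δλ )
  = atan2(-0.35813, -0.85121) = -157.182° → normalised to [0°, 360°): 202.818°.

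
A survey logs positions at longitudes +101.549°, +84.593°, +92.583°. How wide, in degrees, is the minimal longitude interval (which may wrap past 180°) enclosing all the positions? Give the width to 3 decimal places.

16.956°

Sort the longitudes: +84.593°, +92.583°, +101.549°.
Eastward gaps between consecutive values (wrapping around): 7.990°, 8.966°, 343.044°.
Largest gap = 343.044° ⇒ minimal covering band is its complement: 360° − 343.044° = 16.956°.
Band runs from +84.593° eastward to +101.549°.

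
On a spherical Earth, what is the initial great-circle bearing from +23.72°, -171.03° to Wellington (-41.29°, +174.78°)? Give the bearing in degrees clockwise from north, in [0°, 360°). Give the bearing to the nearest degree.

192°

Δλ = 174.78 − -171.03 = 345.81°; wrapped into (−180°, 180°]: -14.19°.
θ = atan2( sin Δλ · cos φ₂ , cos φ₁ · sin φ₂ − sin φ₁ · cos φ₂ · cos Δλ )
  = atan2(-0.18419, -0.89716) = -168.398° → normalised to [0°, 360°): 191.602°.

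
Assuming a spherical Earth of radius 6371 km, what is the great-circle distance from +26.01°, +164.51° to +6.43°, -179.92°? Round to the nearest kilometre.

2733 km

Δλ = -179.92 − 164.51 = -344.43°; wrapped into (−180°, 180°]: 15.57°.
Δφ = 6.43 − 26.01 = -19.58°.
a = sin²(Δφ/2) + cos φ₁ · cos φ₂ · sin²(Δλ/2) = 0.045299.
c = 2·atan2(√a, √(1−a)) = 0.42895 rad → d = 6371·c ≈ 2732.86 km.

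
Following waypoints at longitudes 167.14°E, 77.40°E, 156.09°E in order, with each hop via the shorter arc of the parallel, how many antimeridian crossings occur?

0

Leg 1: +167.14° → +77.40°, shortest Δλ = -89.74° (west) — does not cross 180°.
Leg 2: +77.40° → +156.09°, shortest Δλ = 78.69° (east) — does not cross 180°.
Total crossings: 0.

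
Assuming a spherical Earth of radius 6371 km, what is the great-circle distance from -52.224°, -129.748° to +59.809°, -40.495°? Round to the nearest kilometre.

Δλ = -40.495 − -129.748 = 89.253°.
Δφ = 59.809 − -52.224 = 112.033°.
a = sin²(Δφ/2) + cos φ₁ · cos φ₂ · sin²(Δλ/2) = 0.839590.
c = 2·atan2(√a, √(1−a)) = 2.31744 rad → d = 6371·c ≈ 14764.41 km.

14764 km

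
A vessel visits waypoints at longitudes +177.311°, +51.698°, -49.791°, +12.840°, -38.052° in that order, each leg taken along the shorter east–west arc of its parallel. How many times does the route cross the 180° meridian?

0

Leg 1: +177.311° → +51.698°, shortest Δλ = -125.613° (west) — does not cross 180°.
Leg 2: +51.698° → -49.791°, shortest Δλ = -101.489° (west) — does not cross 180°.
Leg 3: -49.791° → +12.840°, shortest Δλ = 62.631° (east) — does not cross 180°.
Leg 4: +12.840° → -38.052°, shortest Δλ = -50.892° (west) — does not cross 180°.
Total crossings: 0.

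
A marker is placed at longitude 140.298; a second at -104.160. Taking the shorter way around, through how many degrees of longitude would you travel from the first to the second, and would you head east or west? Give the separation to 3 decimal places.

115.542° east

Raw difference: -104.160 − 140.298 = -244.458°.
Normalise into (−180°, 180°]: -244.458° + 360° = 115.542°.
Positive ⇒ the second point lies to the east; separation 115.542°.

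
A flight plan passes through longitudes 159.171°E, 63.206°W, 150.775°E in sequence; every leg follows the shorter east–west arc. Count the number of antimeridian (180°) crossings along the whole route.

Leg 1: +159.171° → -63.206°, shortest Δλ = 137.623° (east) — crosses 180°.
Leg 2: -63.206° → +150.775°, shortest Δλ = -146.019° (west) — crosses 180°.
Total crossings: 2.

2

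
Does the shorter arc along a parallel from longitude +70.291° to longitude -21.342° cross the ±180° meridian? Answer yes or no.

No

Signed shortest Δλ = ((-21.342 − 70.291 + 180) mod 360) − 180 = -91.633°.
Going west by 91.633° from +70.291° reaches -21.342° without touching 180°.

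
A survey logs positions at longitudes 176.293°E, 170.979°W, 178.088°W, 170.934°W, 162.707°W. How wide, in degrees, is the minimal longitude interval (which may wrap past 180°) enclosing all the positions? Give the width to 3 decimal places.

21.000°

Sort the longitudes: -178.088°, -170.979°, -170.934°, -162.707°, +176.293°.
Eastward gaps between consecutive values (wrapping around): 7.109°, 0.045°, 8.227°, 339.000°, 5.619°.
Largest gap = 339.000° ⇒ minimal covering band is its complement: 360° − 339.000° = 21.000°.
Band runs from +176.293° eastward to -162.707°, crossing the antimeridian.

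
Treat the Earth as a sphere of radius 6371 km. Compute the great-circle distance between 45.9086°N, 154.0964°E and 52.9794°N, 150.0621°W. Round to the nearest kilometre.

Δλ = -150.0621 − 154.0964 = -304.1585°; wrapped into (−180°, 180°]: 55.8415°.
Δφ = 52.9794 − 45.9086 = 7.0708°.
a = sin²(Δφ/2) + cos φ₁ · cos φ₂ · sin²(Δλ/2) = 0.095660.
c = 2·atan2(√a, √(1−a)) = 0.62889 rad → d = 6371·c ≈ 4006.66 km.

4007 km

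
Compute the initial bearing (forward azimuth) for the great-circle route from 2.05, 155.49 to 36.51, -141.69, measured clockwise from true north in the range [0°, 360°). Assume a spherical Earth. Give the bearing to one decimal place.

Δλ = -141.69 − 155.49 = -297.18°; wrapped into (−180°, 180°]: 62.82°.
θ = atan2( sin Δλ · cos φ₂ , cos φ₁ · sin φ₂ − sin φ₁ · cos φ₂ · cos Δλ )
  = atan2(0.71500, 0.58145) = 50.881° → normalised to [0°, 360°): 50.881°.

50.9°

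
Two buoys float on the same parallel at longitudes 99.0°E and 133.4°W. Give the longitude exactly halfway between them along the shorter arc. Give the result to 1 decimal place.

162.8°E

Signed shortest Δλ from +99.0° to -133.4° is +127.6°.
Midpoint longitude = +99.0° + (+127.6°)/2 = +99.0° + 63.8° = +162.8°.
(The naïve average (+99.0 + -133.4)/2 = -17.2° is on the wrong side of the globe.)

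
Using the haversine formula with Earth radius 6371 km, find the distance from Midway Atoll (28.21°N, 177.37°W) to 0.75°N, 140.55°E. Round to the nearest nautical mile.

Δλ = 140.55 − -177.37 = 317.92°; wrapped into (−180°, 180°]: -42.08°.
Δφ = 0.75 − 28.21 = -27.46°.
a = sin²(Δφ/2) + cos φ₁ · cos φ₂ · sin²(Δλ/2) = 0.169909.
c = 2·atan2(√a, √(1−a)) = 0.84973 rad → d = 6371·c ≈ 5413.66 km ≈ 2923.14 nmi.

2923 nmi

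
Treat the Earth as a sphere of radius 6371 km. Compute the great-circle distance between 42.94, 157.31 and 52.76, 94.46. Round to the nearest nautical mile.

Δλ = 94.46 − 157.31 = -62.85°.
Δφ = 52.76 − 42.94 = 9.82°.
a = sin²(Δφ/2) + cos φ₁ · cos φ₂ · sin²(Δλ/2) = 0.127754.
c = 2·atan2(√a, √(1−a)) = 0.73102 rad → d = 6371·c ≈ 4657.35 km ≈ 2514.77 nmi.

2515 nmi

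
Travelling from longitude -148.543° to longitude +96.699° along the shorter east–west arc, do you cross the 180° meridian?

Naïve |96.699 − -148.543| = 245.242° > 180°, so the shorter arc goes the other way round — across 180°.
Signed shortest Δλ = ((96.699 − -148.543 + 180) mod 360) − 180 = -114.758°.
Going west by 114.758° from -148.543° passes through 180° before reaching +96.699°.

Yes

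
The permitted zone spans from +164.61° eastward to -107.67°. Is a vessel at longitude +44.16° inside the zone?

No

Band width going east from +164.61° to -107.67°: ((-107.67 − 164.61) mod 360) = 87.72°.
Offset of +44.16° east of the west edge: ((44.16 − 164.61) mod 360) = 239.55°.
239.55° > 87.72° ⇒ outside.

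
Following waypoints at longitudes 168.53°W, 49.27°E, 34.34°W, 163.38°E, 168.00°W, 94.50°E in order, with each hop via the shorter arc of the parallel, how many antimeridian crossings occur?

Leg 1: -168.53° → +49.27°, shortest Δλ = -142.2° (west) — crosses 180°.
Leg 2: +49.27° → -34.34°, shortest Δλ = -83.61° (west) — does not cross 180°.
Leg 3: -34.34° → +163.38°, shortest Δλ = -162.28° (west) — crosses 180°.
Leg 4: +163.38° → -168.00°, shortest Δλ = 28.62° (east) — crosses 180°.
Leg 5: -168.00° → +94.50°, shortest Δλ = -97.5° (west) — crosses 180°.
Total crossings: 4.

4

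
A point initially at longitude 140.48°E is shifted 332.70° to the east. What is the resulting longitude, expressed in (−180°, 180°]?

113.18°E

Start at +140.48°; shift +332.70° → +473.18°.
+473.18° lies outside (−180°, 180°]; subtract 360° → +113.18°.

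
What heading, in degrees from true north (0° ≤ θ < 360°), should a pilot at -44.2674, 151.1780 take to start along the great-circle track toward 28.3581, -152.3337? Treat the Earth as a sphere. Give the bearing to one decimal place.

Δλ = -152.3337 − 151.1780 = -303.5117°; wrapped into (−180°, 180°]: 56.4883°.
θ = atan2( sin Δλ · cos φ₂ , cos φ₁ · sin φ₂ − sin φ₁ · cos φ₂ · cos Δλ )
  = atan2(0.73372, 0.67926) = 47.207° → normalised to [0°, 360°): 47.207°.

47.2°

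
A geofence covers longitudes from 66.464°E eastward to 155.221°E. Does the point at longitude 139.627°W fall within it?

No

Band width going east from +66.464° to +155.221°: ((155.221 − 66.464) mod 360) = 88.757°.
Offset of -139.627° east of the west edge: ((-139.627 − 66.464) mod 360) = 153.909°.
153.909° > 88.757° ⇒ outside.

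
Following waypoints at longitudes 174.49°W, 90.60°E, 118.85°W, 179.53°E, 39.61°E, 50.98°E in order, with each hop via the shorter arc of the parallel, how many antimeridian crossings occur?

3

Leg 1: -174.49° → +90.60°, shortest Δλ = -94.91° (west) — crosses 180°.
Leg 2: +90.60° → -118.85°, shortest Δλ = 150.55° (east) — crosses 180°.
Leg 3: -118.85° → +179.53°, shortest Δλ = -61.62° (west) — crosses 180°.
Leg 4: +179.53° → +39.61°, shortest Δλ = -139.92° (west) — does not cross 180°.
Leg 5: +39.61° → +50.98°, shortest Δλ = 11.37° (east) — does not cross 180°.
Total crossings: 3.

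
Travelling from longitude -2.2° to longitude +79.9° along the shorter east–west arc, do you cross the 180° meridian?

No

Signed shortest Δλ = ((79.9 − -2.2 + 180) mod 360) − 180 = 82.1°.
Going east by 82.1° from -2.2° reaches +79.9° without touching 180°.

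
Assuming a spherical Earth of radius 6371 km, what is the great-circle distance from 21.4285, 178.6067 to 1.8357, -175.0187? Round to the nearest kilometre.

Δλ = -175.0187 − 178.6067 = -353.6254°; wrapped into (−180°, 180°]: 6.3746°.
Δφ = 1.8357 − 21.4285 = -19.5928°.
a = sin²(Δφ/2) + cos φ₁ · cos φ₂ · sin²(Δλ/2) = 0.031826.
c = 2·atan2(√a, √(1−a)) = 0.35872 rad → d = 6371·c ≈ 2285.40 km.

2285 km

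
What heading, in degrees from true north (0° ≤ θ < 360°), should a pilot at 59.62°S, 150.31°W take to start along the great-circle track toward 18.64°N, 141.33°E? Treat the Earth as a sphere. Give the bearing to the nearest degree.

Δλ = 141.33 − -150.31 = 291.64°; wrapped into (−180°, 180°]: -68.36°.
θ = atan2( sin Δλ · cos φ₂ , cos φ₁ · sin φ₂ − sin φ₁ · cos φ₂ · cos Δλ )
  = atan2(-0.88076, 0.46309) = -62.265° → normalised to [0°, 360°): 297.735°.

298°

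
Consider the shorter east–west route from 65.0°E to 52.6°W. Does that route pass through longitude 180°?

No

Signed shortest Δλ = ((-52.6 − 65.0 + 180) mod 360) − 180 = -117.6°.
Going west by 117.6° from +65.0° reaches -52.6° without touching 180°.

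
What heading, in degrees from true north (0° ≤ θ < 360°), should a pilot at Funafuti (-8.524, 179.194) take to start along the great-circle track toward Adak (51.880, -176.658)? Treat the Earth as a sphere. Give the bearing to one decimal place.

2.9°

Δλ = -176.658 − 179.194 = -355.852°; wrapped into (−180°, 180°]: 4.148°.
θ = atan2( sin Δλ · cos φ₂ , cos φ₁ · sin φ₂ − sin φ₁ · cos φ₂ · cos Δλ )
  = atan2(0.04465, 0.86929) = 2.940° → normalised to [0°, 360°): 2.940°.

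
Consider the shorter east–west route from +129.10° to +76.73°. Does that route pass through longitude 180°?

No

Signed shortest Δλ = ((76.73 − 129.10 + 180) mod 360) − 180 = -52.37°.
Going west by 52.37° from +129.10° reaches +76.73° without touching 180°.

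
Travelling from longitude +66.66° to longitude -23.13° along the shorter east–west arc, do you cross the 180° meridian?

Signed shortest Δλ = ((-23.13 − 66.66 + 180) mod 360) − 180 = -89.79°.
Going west by 89.79° from +66.66° reaches -23.13° without touching 180°.

No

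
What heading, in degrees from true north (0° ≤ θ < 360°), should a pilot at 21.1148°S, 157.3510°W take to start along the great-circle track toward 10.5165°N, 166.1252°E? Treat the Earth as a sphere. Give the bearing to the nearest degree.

308°

Δλ = 166.1252 − -157.3510 = 323.4762°; wrapped into (−180°, 180°]: -36.5238°.
θ = atan2( sin Δλ · cos φ₂ , cos φ₁ · sin φ₂ − sin φ₁ · cos φ₂ · cos Δλ )
  = atan2(-0.58516, 0.45489) = -52.139° → normalised to [0°, 360°): 307.861°.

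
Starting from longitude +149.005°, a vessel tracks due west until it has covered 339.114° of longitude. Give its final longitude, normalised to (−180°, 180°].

+169.891°

Start at +149.005°; shift −339.114° → -190.109°.
-190.109° lies outside (−180°, 180°]; add 360° → +169.891°.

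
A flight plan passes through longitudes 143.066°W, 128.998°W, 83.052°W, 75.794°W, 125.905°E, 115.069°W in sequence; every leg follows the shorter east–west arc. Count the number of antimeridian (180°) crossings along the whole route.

Leg 1: -143.066° → -128.998°, shortest Δλ = 14.068° (east) — does not cross 180°.
Leg 2: -128.998° → -83.052°, shortest Δλ = 45.946° (east) — does not cross 180°.
Leg 3: -83.052° → -75.794°, shortest Δλ = 7.258° (east) — does not cross 180°.
Leg 4: -75.794° → +125.905°, shortest Δλ = -158.301° (west) — crosses 180°.
Leg 5: +125.905° → -115.069°, shortest Δλ = 119.026° (east) — crosses 180°.
Total crossings: 2.

2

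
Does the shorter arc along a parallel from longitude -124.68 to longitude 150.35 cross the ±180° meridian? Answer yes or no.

Naïve |150.35 − -124.68| = 275.03° > 180°, so the shorter arc goes the other way round — across 180°.
Signed shortest Δλ = ((150.35 − -124.68 + 180) mod 360) − 180 = -84.97°.
Going west by 84.97° from -124.68° passes through 180° before reaching +150.35°.

Yes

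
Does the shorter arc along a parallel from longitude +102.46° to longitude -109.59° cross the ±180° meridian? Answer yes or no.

Naïve |-109.59 − 102.46| = 212.05° > 180°, so the shorter arc goes the other way round — across 180°.
Signed shortest Δλ = ((-109.59 − 102.46 + 180) mod 360) − 180 = 147.95°.
Going east by 147.95° from +102.46° passes through 180° before reaching -109.59°.

Yes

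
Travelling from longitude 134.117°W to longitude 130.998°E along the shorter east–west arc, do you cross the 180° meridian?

Yes

Naïve |130.998 − -134.117| = 265.115° > 180°, so the shorter arc goes the other way round — across 180°.
Signed shortest Δλ = ((130.998 − -134.117 + 180) mod 360) − 180 = -94.885°.
Going west by 94.885° from -134.117° passes through 180° before reaching +130.998°.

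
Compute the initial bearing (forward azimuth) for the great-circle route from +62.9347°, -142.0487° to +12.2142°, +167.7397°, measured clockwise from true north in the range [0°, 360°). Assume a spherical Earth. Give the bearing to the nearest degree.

Δλ = 167.7397 − -142.0487 = 309.7884°; wrapped into (−180°, 180°]: -50.2116°.
θ = atan2( sin Δλ · cos φ₂ , cos φ₁ · sin φ₂ − sin φ₁ · cos φ₂ · cos Δλ )
  = atan2(-0.75102, -0.46071) = -121.527° → normalised to [0°, 360°): 238.473°.

238°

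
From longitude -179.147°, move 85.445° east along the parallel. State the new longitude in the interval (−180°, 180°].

-93.702°

Start at -179.147°; shift +85.445° → -93.702°.
-93.702° already lies in (−180°, 180°].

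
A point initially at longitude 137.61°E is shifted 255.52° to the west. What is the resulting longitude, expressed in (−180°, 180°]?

117.91°W

Start at +137.61°; shift −255.52° → -117.91°.
-117.91° already lies in (−180°, 180°].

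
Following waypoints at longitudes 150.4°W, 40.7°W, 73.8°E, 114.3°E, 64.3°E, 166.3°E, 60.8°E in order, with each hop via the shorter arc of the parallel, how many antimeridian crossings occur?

Leg 1: -150.4° → -40.7°, shortest Δλ = 109.7° (east) — does not cross 180°.
Leg 2: -40.7° → +73.8°, shortest Δλ = 114.5° (east) — does not cross 180°.
Leg 3: +73.8° → +114.3°, shortest Δλ = 40.5° (east) — does not cross 180°.
Leg 4: +114.3° → +64.3°, shortest Δλ = -50.0° (west) — does not cross 180°.
Leg 5: +64.3° → +166.3°, shortest Δλ = 102.0° (east) — does not cross 180°.
Leg 6: +166.3° → +60.8°, shortest Δλ = -105.5° (west) — does not cross 180°.
Total crossings: 0.

0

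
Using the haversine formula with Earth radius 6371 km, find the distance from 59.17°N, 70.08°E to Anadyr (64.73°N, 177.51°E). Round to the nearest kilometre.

Δλ = 177.51 − 70.08 = 107.43°.
Δφ = 64.73 − 59.17 = 5.56°.
a = sin²(Δφ/2) + cos φ₁ · cos φ₂ · sin²(Δλ/2) = 0.144506.
c = 2·atan2(√a, √(1−a)) = 0.77989 rad → d = 6371·c ≈ 4968.70 km.

4969 km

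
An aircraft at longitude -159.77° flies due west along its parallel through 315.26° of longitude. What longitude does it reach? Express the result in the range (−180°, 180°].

-115.03°

Start at -159.77°; shift −315.26° → -475.03°.
-475.03° lies outside (−180°, 180°]; add 360° → -115.03°.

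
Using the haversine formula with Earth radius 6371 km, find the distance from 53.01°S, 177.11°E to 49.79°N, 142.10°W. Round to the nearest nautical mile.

6509 nmi

Δλ = -142.10 − 177.11 = -319.21°; wrapped into (−180°, 180°]: 40.79°.
Δφ = 49.79 − -53.01 = 102.80°.
a = sin²(Δφ/2) + cos φ₁ · cos φ₂ · sin²(Δλ/2) = 0.657948.
c = 2·atan2(√a, √(1−a)) = 1.89220 rad → d = 6371·c ≈ 12055.19 km ≈ 6509.28 nmi.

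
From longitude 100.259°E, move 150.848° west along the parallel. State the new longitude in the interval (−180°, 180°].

Start at +100.259°; shift −150.848° → -50.589°.
-50.589° already lies in (−180°, 180°].

50.589°W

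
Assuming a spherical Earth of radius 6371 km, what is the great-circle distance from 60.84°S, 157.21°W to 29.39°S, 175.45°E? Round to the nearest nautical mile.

2181 nmi

Δλ = 175.45 − -157.21 = 332.66°; wrapped into (−180°, 180°]: -27.34°.
Δφ = -29.39 − -60.84 = 31.45°.
a = sin²(Δφ/2) + cos φ₁ · cos φ₂ · sin²(Δλ/2) = 0.097163.
c = 2·atan2(√a, √(1−a)) = 0.63399 rad → d = 6371·c ≈ 4039.12 km ≈ 2180.95 nmi.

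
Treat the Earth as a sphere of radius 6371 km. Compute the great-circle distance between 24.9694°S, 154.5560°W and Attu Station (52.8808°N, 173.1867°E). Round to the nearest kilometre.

9202 km

Δλ = 173.1867 − -154.5560 = 327.7427°; wrapped into (−180°, 180°]: -32.2573°.
Δφ = 52.8808 − -24.9694 = 77.8502°.
a = sin²(Δφ/2) + cos φ₁ · cos φ₂ · sin²(Δλ/2) = 0.436983.
c = 2·atan2(√a, √(1−a)) = 1.44443 rad → d = 6371·c ≈ 9202.44 km.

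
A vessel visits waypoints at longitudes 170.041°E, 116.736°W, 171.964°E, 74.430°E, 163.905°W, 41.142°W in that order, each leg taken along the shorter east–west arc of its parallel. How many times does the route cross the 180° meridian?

Leg 1: +170.041° → -116.736°, shortest Δλ = 73.223° (east) — crosses 180°.
Leg 2: -116.736° → +171.964°, shortest Δλ = -71.3° (west) — crosses 180°.
Leg 3: +171.964° → +74.430°, shortest Δλ = -97.534° (west) — does not cross 180°.
Leg 4: +74.430° → -163.905°, shortest Δλ = 121.665° (east) — crosses 180°.
Leg 5: -163.905° → -41.142°, shortest Δλ = 122.763° (east) — does not cross 180°.
Total crossings: 3.

3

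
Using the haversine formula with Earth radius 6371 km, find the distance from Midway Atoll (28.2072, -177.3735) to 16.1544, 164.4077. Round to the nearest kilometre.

Δλ = 164.4077 − -177.3735 = 341.7812°; wrapped into (−180°, 180°]: -18.2188°.
Δφ = 16.1544 − 28.2072 = -12.0528°.
a = sin²(Δφ/2) + cos φ₁ · cos φ₂ · sin²(Δλ/2) = 0.032239.
c = 2·atan2(√a, √(1−a)) = 0.36106 rad → d = 6371·c ≈ 2300.32 km.

2300 km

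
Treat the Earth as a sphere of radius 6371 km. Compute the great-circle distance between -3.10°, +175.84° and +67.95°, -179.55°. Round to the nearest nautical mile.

Δλ = -179.55 − 175.84 = -355.39°; wrapped into (−180°, 180°]: 4.61°.
Δφ = 67.95 − -3.10 = 71.05°.
a = sin²(Δφ/2) + cos φ₁ · cos φ₂ · sin²(Δλ/2) = 0.338235.
c = 2·atan2(√a, √(1−a)) = 1.24134 rad → d = 6371·c ≈ 7908.57 km ≈ 4270.28 nmi.

4270 nmi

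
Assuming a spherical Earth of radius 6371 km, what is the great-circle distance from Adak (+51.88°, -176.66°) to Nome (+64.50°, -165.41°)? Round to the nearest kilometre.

1545 km

Δλ = -165.41 − -176.66 = 11.25°.
Δφ = 64.50 − 51.88 = 12.62°.
a = sin²(Δφ/2) + cos φ₁ · cos φ₂ · sin²(Δλ/2) = 0.014633.
c = 2·atan2(√a, √(1−a)) = 0.24253 rad → d = 6371·c ≈ 1545.14 km.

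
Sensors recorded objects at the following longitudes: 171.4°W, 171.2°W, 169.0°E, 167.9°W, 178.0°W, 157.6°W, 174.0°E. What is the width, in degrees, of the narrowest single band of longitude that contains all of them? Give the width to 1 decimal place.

33.4°

Sort the longitudes: -178.0°, -171.4°, -171.2°, -167.9°, -157.6°, +169.0°, +174.0°.
Eastward gaps between consecutive values (wrapping around): 6.6°, 0.2°, 3.3°, 10.3°, 326.6°, 5.0°, 8.0°.
Largest gap = 326.6° ⇒ minimal covering band is its complement: 360° − 326.6° = 33.4°.
Band runs from +169.0° eastward to -157.6°, crossing the antimeridian.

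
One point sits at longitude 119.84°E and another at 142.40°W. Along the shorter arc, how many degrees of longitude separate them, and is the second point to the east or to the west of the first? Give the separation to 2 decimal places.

Raw difference: -142.40 − 119.84 = -262.24°.
Normalise into (−180°, 180°]: -262.24° + 360° = 97.76°.
Positive ⇒ the second point lies to the east; separation 97.76°.

97.76° east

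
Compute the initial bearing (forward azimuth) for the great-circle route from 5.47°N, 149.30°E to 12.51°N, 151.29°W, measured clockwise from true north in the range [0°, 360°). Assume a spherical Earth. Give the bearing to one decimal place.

Δλ = -151.29 − 149.30 = -300.59°; wrapped into (−180°, 180°]: 59.41°.
θ = atan2( sin Δλ · cos φ₂ , cos φ₁ · sin φ₂ − sin φ₁ · cos φ₂ · cos Δλ )
  = atan2(0.84039, 0.16827) = 78.678° → normalised to [0°, 360°): 78.678°.

78.7°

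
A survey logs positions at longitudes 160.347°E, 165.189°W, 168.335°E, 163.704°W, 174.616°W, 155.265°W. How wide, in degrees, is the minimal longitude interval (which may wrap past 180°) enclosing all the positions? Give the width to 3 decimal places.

44.388°

Sort the longitudes: -174.616°, -165.189°, -163.704°, -155.265°, +160.347°, +168.335°.
Eastward gaps between consecutive values (wrapping around): 9.427°, 1.485°, 8.439°, 315.612°, 7.988°, 17.049°.
Largest gap = 315.612° ⇒ minimal covering band is its complement: 360° − 315.612° = 44.388°.
Band runs from +160.347° eastward to -155.265°, crossing the antimeridian.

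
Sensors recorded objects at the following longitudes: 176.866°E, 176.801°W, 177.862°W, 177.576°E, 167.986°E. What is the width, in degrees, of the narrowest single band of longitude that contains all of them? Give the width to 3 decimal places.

Sort the longitudes: -177.862°, -176.801°, +167.986°, +176.866°, +177.576°.
Eastward gaps between consecutive values (wrapping around): 1.061°, 344.787°, 8.880°, 0.710°, 4.562°.
Largest gap = 344.787° ⇒ minimal covering band is its complement: 360° − 344.787° = 15.213°.
Band runs from +167.986° eastward to -176.801°, crossing the antimeridian.

15.213°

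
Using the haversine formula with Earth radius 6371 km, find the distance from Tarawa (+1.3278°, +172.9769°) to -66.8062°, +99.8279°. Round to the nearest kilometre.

9415 km

Δλ = 99.8279 − 172.9769 = -73.1490°.
Δφ = -66.8062 − 1.3278 = -68.1340°.
a = sin²(Δφ/2) + cos φ₁ · cos φ₂ · sin²(Δλ/2) = 0.453581.
c = 2·atan2(√a, √(1−a)) = 1.47782 rad → d = 6371·c ≈ 9415.22 km.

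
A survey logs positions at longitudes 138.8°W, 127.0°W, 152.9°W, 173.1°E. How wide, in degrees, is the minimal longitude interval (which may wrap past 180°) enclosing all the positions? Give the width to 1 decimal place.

59.9°

Sort the longitudes: -152.9°, -138.8°, -127.0°, +173.1°.
Eastward gaps between consecutive values (wrapping around): 14.1°, 11.8°, 300.1°, 34.0°.
Largest gap = 300.1° ⇒ minimal covering band is its complement: 360° − 300.1° = 59.9°.
Band runs from +173.1° eastward to -127.0°, crossing the antimeridian.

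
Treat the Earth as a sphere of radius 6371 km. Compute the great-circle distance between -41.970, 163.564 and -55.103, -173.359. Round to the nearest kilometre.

Δλ = -173.359 − 163.564 = -336.923°; wrapped into (−180°, 180°]: 23.077°.
Δφ = -55.103 − -41.970 = -13.133°.
a = sin²(Δφ/2) + cos φ₁ · cos φ₂ · sin²(Δλ/2) = 0.030096.
c = 2·atan2(√a, √(1−a)) = 0.34873 rad → d = 6371·c ≈ 2221.75 km.

2222 km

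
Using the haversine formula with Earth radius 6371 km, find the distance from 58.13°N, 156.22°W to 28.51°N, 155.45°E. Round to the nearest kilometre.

Δλ = 155.45 − -156.22 = 311.67°; wrapped into (−180°, 180°]: -48.33°.
Δφ = 28.51 − 58.13 = -29.62°.
a = sin²(Δφ/2) + cos φ₁ · cos φ₂ · sin²(Δλ/2) = 0.143090.
c = 2·atan2(√a, √(1−a)) = 0.77586 rad → d = 6371·c ≈ 4943.00 km.

4943 km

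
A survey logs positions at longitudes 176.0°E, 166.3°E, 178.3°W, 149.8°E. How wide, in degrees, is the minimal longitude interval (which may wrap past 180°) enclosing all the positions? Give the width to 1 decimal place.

31.9°

Sort the longitudes: -178.3°, +149.8°, +166.3°, +176.0°.
Eastward gaps between consecutive values (wrapping around): 328.1°, 16.5°, 9.7°, 5.7°.
Largest gap = 328.1° ⇒ minimal covering band is its complement: 360° − 328.1° = 31.9°.
Band runs from +149.8° eastward to -178.3°, crossing the antimeridian.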